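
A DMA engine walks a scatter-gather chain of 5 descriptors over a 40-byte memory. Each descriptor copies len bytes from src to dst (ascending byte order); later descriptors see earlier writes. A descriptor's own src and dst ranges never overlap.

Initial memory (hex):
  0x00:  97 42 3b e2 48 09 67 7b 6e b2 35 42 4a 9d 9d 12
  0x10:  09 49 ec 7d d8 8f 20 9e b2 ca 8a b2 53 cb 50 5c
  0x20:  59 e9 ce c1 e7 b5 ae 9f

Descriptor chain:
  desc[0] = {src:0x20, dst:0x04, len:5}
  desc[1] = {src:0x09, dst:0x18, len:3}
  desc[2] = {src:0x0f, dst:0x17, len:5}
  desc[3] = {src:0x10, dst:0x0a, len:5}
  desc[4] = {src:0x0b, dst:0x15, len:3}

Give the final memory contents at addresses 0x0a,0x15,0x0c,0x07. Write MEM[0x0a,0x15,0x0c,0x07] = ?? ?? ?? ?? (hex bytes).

#0 dst[0x04+5] := {0x59,0xe9,0xce,0xc1,0xe7}
#1 dst[0x18+3] := {0xb2,0x35,0x42}
#2 dst[0x17+5] := {0x12,0x09,0x49,0xec,0x7d}
#3 dst[0x0a+5] := {0x09,0x49,0xec,0x7d,0xd8}
#4 dst[0x15+3] := {0x49,0xec,0x7d}
query mem[0x0a]=0x09, mem[0x15]=0x49, mem[0x0c]=0xec, mem[0x07]=0xc1

MEM[0x0a,0x15,0x0c,0x07] = 09 49 ec c1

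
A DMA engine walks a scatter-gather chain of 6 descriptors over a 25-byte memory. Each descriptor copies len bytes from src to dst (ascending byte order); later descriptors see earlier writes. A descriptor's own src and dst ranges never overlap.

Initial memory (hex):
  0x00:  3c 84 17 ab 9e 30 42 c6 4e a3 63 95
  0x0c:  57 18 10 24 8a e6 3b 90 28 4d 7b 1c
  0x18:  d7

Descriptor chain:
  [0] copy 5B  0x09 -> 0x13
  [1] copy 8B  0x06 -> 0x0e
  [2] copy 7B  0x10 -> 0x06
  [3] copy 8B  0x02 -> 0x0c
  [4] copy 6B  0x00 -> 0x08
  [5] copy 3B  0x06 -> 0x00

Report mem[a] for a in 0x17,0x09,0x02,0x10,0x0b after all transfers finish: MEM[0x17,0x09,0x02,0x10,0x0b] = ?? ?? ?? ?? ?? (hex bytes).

#0 dst[0x13+5] := {0xa3,0x63,0x95,0x57,0x18}
#1 dst[0x0e+8] := {0x42,0xc6,0x4e,0xa3,0x63,0x95,0x57,0x18}
#2 dst[0x06+7] := {0x4e,0xa3,0x63,0x95,0x57,0x18,0x57}
#3 dst[0x0c+8] := {0x17,0xab,0x9e,0x30,0x4e,0xa3,0x63,0x95}
#4 dst[0x08+6] := {0x3c,0x84,0x17,0xab,0x9e,0x30}
#5 dst[0x00+3] := {0x4e,0xa3,0x3c}
query mem[0x17]=0x18, mem[0x09]=0x84, mem[0x02]=0x3c, mem[0x10]=0x4e, mem[0x0b]=0xab

MEM[0x17,0x09,0x02,0x10,0x0b] = 18 84 3c 4e ab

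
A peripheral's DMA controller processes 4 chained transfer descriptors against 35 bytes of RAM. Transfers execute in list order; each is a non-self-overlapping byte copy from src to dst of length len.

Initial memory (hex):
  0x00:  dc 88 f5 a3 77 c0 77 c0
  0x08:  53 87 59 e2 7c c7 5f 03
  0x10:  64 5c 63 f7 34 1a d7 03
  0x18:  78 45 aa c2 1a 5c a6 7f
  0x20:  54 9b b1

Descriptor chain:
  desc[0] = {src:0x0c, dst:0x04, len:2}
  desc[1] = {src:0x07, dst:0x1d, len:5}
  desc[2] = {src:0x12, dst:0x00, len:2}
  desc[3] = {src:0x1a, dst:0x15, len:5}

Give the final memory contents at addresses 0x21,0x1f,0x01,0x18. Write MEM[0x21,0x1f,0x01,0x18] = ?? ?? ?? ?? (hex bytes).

MEM[0x21,0x1f,0x01,0x18] = e2 87 f7 c0

#0 dst[0x04+2] := {0x7c,0xc7}
#1 dst[0x1d+5] := {0xc0,0x53,0x87,0x59,0xe2}
#2 dst[0x00+2] := {0x63,0xf7}
#3 dst[0x15+5] := {0xaa,0xc2,0x1a,0xc0,0x53}
query mem[0x21]=0xe2, mem[0x1f]=0x87, mem[0x01]=0xf7, mem[0x18]=0xc0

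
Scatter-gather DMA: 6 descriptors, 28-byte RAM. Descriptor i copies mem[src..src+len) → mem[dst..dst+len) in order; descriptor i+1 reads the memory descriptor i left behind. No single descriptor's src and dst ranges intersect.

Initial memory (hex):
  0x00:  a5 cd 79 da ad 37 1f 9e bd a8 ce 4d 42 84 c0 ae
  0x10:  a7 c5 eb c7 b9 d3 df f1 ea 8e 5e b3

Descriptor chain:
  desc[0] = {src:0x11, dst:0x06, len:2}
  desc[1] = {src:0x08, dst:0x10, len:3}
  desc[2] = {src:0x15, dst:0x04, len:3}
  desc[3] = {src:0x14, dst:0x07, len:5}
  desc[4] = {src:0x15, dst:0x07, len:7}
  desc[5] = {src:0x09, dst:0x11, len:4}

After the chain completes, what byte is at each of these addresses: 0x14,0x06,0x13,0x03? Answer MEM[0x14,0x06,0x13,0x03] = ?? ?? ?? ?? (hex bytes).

#0 dst[0x06+2] := {0xc5,0xeb}
#1 dst[0x10+3] := {0xbd,0xa8,0xce}
#2 dst[0x04+3] := {0xd3,0xdf,0xf1}
#3 dst[0x07+5] := {0xb9,0xd3,0xdf,0xf1,0xea}
#4 dst[0x07+7] := {0xd3,0xdf,0xf1,0xea,0x8e,0x5e,0xb3}
#5 dst[0x11+4] := {0xf1,0xea,0x8e,0x5e}
query mem[0x14]=0x5e, mem[0x06]=0xf1, mem[0x13]=0x8e, mem[0x03]=0xda

MEM[0x14,0x06,0x13,0x03] = 5e f1 8e da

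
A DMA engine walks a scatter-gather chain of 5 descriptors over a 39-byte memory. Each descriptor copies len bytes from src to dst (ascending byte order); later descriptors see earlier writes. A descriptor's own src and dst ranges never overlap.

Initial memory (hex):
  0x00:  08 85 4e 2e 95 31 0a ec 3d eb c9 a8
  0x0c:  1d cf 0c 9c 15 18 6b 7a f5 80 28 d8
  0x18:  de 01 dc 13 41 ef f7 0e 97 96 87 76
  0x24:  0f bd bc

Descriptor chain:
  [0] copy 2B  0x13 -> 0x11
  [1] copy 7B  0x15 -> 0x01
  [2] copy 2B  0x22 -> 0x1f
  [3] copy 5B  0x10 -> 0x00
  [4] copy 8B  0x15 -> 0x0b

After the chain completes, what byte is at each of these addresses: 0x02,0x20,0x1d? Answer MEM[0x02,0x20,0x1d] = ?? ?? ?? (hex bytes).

MEM[0x02,0x20,0x1d] = f5 76 ef

[0] 0x13->0x11 len=2 : 7a f5
[1] 0x15->0x01 len=7 : 80 28 d8 de 01 dc 13
[2] 0x22->0x1f len=2 : 87 76
[3] 0x10->0x00 len=5 : 15 7a f5 7a f5
[4] 0x15->0x0b len=8 : 80 28 d8 de 01 dc 13 41
query mem[0x02]=0xf5, mem[0x20]=0x76, mem[0x1d]=0xef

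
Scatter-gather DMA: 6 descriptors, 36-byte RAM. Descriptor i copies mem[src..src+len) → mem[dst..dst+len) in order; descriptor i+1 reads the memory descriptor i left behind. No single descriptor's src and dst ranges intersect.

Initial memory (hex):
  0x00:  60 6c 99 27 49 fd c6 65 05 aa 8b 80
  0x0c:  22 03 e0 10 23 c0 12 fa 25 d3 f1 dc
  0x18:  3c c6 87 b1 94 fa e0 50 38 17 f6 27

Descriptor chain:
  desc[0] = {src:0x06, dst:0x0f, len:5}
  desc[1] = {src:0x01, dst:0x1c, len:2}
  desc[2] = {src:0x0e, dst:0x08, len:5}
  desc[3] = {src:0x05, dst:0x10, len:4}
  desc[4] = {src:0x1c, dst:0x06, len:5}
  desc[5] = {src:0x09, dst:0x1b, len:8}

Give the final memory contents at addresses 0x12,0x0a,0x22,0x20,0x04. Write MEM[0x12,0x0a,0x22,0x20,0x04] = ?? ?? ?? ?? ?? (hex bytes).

[0] 0x06->0x0f len=5 : c6 65 05 aa 8b
[1] 0x01->0x1c len=2 : 6c 99
[2] 0x0e->0x08 len=5 : e0 c6 65 05 aa
[3] 0x05->0x10 len=4 : fd c6 65 e0
[4] 0x1c->0x06 len=5 : 6c 99 e0 50 38
[5] 0x09->0x1b len=8 : 50 38 05 aa 03 e0 c6 fd
query mem[0x12]=0x65, mem[0x0a]=0x38, mem[0x22]=0xfd, mem[0x20]=0xe0, mem[0x04]=0x49

MEM[0x12,0x0a,0x22,0x20,0x04] = 65 38 fd e0 49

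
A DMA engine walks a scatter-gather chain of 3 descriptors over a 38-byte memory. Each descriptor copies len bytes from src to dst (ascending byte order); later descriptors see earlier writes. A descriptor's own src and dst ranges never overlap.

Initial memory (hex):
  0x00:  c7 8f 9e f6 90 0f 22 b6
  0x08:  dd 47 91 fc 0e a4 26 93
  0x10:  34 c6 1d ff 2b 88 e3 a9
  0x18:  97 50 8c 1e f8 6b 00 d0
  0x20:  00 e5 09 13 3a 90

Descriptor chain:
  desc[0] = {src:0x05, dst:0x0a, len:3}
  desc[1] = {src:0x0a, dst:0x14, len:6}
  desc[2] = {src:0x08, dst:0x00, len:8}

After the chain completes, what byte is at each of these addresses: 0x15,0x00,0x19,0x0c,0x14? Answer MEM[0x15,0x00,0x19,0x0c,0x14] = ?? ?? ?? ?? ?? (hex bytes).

MEM[0x15,0x00,0x19,0x0c,0x14] = 22 dd 93 b6 0f

  after D0: wrote 3B at 0x0a = 0f22b6
  after D1: wrote 6B at 0x14 = 0f22b6a42693
  after D2: wrote 8B at 0x00 = dd470f22b6a42693
query mem[0x15]=0x22, mem[0x00]=0xdd, mem[0x19]=0x93, mem[0x0c]=0xb6, mem[0x14]=0x0f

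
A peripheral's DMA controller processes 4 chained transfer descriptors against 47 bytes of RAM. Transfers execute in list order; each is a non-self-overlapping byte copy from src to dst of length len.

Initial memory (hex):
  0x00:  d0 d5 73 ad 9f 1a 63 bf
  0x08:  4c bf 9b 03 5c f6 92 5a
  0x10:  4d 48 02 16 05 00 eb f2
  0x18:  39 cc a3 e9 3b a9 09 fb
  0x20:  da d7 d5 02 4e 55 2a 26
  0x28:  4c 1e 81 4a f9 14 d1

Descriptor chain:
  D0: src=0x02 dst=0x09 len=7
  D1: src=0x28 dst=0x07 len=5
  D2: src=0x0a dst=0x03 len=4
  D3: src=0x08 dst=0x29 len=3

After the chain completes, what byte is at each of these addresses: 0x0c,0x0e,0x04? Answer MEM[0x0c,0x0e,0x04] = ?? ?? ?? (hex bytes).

MEM[0x0c,0x0e,0x04] = 1a bf f9

[0] 0x02->0x09 len=7 : 73 ad 9f 1a 63 bf 4c
[1] 0x28->0x07 len=5 : 4c 1e 81 4a f9
[2] 0x0a->0x03 len=4 : 4a f9 1a 63
[3] 0x08->0x29 len=3 : 1e 81 4a
query mem[0x0c]=0x1a, mem[0x0e]=0xbf, mem[0x04]=0xf9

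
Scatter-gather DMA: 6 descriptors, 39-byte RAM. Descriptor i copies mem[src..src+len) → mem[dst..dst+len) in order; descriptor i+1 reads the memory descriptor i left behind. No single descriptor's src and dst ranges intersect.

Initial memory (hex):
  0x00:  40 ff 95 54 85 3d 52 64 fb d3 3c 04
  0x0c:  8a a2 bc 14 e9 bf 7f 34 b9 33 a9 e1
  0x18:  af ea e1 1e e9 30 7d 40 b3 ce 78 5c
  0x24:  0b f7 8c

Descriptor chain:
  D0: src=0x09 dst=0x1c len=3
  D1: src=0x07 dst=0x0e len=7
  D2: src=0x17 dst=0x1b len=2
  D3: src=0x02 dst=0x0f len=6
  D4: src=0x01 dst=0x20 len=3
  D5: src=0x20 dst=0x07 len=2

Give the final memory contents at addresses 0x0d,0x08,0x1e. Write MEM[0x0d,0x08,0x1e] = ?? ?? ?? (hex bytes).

MEM[0x0d,0x08,0x1e] = a2 95 04

#0 dst[0x1c+3] := {0xd3,0x3c,0x04}
#1 dst[0x0e+7] := {0x64,0xfb,0xd3,0x3c,0x04,0x8a,0xa2}
#2 dst[0x1b+2] := {0xe1,0xaf}
#3 dst[0x0f+6] := {0x95,0x54,0x85,0x3d,0x52,0x64}
#4 dst[0x20+3] := {0xff,0x95,0x54}
#5 dst[0x07+2] := {0xff,0x95}
query mem[0x0d]=0xa2, mem[0x08]=0x95, mem[0x1e]=0x04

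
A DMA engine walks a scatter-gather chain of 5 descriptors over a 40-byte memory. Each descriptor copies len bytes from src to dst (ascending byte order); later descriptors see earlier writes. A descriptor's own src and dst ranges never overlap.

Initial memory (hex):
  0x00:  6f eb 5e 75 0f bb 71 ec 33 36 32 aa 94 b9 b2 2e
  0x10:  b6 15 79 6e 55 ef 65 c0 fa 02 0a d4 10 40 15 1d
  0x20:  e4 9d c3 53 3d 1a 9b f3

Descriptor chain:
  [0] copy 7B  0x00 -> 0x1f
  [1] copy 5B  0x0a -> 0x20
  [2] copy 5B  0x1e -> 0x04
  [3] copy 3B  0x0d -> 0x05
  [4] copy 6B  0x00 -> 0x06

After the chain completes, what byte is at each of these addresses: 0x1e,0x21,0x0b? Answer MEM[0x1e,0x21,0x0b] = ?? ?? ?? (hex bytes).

MEM[0x1e,0x21,0x0b] = 15 aa b9

#0 dst[0x1f+7] := {0x6f,0xeb,0x5e,0x75,0x0f,0xbb,0x71}
#1 dst[0x20+5] := {0x32,0xaa,0x94,0xb9,0xb2}
#2 dst[0x04+5] := {0x15,0x6f,0x32,0xaa,0x94}
#3 dst[0x05+3] := {0xb9,0xb2,0x2e}
#4 dst[0x06+6] := {0x6f,0xeb,0x5e,0x75,0x15,0xb9}
query mem[0x1e]=0x15, mem[0x21]=0xaa, mem[0x0b]=0xb9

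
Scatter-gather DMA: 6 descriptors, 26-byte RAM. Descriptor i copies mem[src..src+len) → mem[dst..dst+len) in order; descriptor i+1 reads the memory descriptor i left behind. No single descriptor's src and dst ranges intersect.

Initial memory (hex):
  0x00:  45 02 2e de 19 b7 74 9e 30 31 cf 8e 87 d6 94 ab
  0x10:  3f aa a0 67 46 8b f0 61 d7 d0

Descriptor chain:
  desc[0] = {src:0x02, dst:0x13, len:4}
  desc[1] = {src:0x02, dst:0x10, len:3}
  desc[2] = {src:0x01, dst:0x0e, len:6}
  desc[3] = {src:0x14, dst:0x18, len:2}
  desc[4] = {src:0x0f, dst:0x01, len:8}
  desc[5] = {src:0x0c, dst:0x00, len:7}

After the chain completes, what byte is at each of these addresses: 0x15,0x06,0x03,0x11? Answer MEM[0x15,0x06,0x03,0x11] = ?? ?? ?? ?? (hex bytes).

MEM[0x15,0x06,0x03,0x11] = 19 b7 2e 19

D0: mem[0x13..0x16] <- [2e de 19 b7]
D1: mem[0x10..0x12] <- [2e de 19]
D2: mem[0x0e..0x13] <- [02 2e de 19 b7 74]
D3: mem[0x18..0x19] <- [de 19]
D4: mem[0x01..0x08] <- [2e de 19 b7 74 de 19 b7]
D5: mem[0x00..0x06] <- [87 d6 02 2e de 19 b7]
query mem[0x15]=0x19, mem[0x06]=0xb7, mem[0x03]=0x2e, mem[0x11]=0x19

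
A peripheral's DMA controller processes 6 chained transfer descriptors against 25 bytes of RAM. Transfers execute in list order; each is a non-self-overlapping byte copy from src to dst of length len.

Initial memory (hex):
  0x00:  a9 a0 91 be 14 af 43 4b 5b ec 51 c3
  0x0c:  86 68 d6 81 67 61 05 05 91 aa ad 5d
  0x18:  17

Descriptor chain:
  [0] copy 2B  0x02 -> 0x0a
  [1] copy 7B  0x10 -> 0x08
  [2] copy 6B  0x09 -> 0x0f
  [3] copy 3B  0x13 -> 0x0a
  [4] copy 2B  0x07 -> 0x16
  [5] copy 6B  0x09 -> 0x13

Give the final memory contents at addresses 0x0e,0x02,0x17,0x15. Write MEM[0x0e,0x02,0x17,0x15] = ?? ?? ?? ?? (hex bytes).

#0 dst[0x0a+2] := {0x91,0xbe}
#1 dst[0x08+7] := {0x67,0x61,0x05,0x05,0x91,0xaa,0xad}
#2 dst[0x0f+6] := {0x61,0x05,0x05,0x91,0xaa,0xad}
#3 dst[0x0a+3] := {0xaa,0xad,0xaa}
#4 dst[0x16+2] := {0x4b,0x67}
#5 dst[0x13+6] := {0x61,0xaa,0xad,0xaa,0xaa,0xad}
query mem[0x0e]=0xad, mem[0x02]=0x91, mem[0x17]=0xaa, mem[0x15]=0xad

MEM[0x0e,0x02,0x17,0x15] = ad 91 aa ad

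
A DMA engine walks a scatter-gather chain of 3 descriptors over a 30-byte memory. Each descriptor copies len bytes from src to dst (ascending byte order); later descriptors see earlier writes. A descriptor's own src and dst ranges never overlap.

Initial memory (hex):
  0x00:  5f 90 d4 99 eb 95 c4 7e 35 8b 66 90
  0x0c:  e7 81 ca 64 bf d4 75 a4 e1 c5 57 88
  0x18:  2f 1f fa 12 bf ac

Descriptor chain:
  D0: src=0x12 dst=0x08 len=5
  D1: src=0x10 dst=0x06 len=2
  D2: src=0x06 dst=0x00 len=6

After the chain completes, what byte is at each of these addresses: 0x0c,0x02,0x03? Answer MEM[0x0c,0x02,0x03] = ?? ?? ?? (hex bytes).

MEM[0x0c,0x02,0x03] = 57 75 a4

[0] 0x12->0x08 len=5 : 75 a4 e1 c5 57
[1] 0x10->0x06 len=2 : bf d4
[2] 0x06->0x00 len=6 : bf d4 75 a4 e1 c5
query mem[0x0c]=0x57, mem[0x02]=0x75, mem[0x03]=0xa4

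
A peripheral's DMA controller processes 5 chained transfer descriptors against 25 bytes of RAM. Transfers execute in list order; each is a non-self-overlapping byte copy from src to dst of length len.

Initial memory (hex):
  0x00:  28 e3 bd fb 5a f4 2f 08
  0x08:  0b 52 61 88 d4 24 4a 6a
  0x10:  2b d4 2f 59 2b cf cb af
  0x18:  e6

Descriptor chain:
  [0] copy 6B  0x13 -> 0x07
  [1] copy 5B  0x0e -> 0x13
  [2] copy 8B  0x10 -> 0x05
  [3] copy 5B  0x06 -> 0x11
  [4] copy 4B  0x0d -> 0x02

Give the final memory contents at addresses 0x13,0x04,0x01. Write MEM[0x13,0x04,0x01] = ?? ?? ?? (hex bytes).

#0 dst[0x07+6] := {0x59,0x2b,0xcf,0xcb,0xaf,0xe6}
#1 dst[0x13+5] := {0x4a,0x6a,0x2b,0xd4,0x2f}
#2 dst[0x05+8] := {0x2b,0xd4,0x2f,0x4a,0x6a,0x2b,0xd4,0x2f}
#3 dst[0x11+5] := {0xd4,0x2f,0x4a,0x6a,0x2b}
#4 dst[0x02+4] := {0x24,0x4a,0x6a,0x2b}
query mem[0x13]=0x4a, mem[0x04]=0x6a, mem[0x01]=0xe3

MEM[0x13,0x04,0x01] = 4a 6a e3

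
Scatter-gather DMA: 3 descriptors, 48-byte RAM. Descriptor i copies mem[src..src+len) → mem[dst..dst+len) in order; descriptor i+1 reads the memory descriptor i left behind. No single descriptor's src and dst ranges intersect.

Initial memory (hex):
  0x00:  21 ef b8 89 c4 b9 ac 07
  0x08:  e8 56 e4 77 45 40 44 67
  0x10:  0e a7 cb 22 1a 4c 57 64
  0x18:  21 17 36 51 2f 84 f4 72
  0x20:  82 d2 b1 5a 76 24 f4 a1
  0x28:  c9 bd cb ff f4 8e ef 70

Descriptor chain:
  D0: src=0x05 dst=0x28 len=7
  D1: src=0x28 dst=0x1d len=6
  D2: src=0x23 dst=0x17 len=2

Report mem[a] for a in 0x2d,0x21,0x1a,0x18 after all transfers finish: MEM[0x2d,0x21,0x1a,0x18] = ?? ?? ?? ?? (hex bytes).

[0] 0x05->0x28 len=7 : b9 ac 07 e8 56 e4 77
[1] 0x28->0x1d len=6 : b9 ac 07 e8 56 e4
[2] 0x23->0x17 len=2 : 5a 76
query mem[0x2d]=0xe4, mem[0x21]=0x56, mem[0x1a]=0x36, mem[0x18]=0x76

MEM[0x2d,0x21,0x1a,0x18] = e4 56 36 76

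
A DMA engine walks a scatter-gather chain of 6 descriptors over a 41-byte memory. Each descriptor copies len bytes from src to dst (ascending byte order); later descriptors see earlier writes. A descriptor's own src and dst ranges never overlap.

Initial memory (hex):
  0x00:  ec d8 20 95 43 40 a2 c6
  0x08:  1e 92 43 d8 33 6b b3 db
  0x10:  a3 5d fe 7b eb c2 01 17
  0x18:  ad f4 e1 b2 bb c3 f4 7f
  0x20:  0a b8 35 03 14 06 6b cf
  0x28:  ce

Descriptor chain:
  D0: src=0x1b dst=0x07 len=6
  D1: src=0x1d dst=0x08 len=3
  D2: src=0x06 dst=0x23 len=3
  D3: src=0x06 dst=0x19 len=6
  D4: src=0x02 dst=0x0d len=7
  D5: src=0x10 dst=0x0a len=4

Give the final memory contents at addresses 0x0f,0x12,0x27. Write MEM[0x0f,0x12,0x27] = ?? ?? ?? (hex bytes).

D0: mem[0x07..0x0c] <- [b2 bb c3 f4 7f 0a]
D1: mem[0x08..0x0a] <- [c3 f4 7f]
D2: mem[0x23..0x25] <- [a2 b2 c3]
D3: mem[0x19..0x1e] <- [a2 b2 c3 f4 7f 7f]
D4: mem[0x0d..0x13] <- [20 95 43 40 a2 b2 c3]
D5: mem[0x0a..0x0d] <- [40 a2 b2 c3]
query mem[0x0f]=0x43, mem[0x12]=0xb2, mem[0x27]=0xcf

MEM[0x0f,0x12,0x27] = 43 b2 cf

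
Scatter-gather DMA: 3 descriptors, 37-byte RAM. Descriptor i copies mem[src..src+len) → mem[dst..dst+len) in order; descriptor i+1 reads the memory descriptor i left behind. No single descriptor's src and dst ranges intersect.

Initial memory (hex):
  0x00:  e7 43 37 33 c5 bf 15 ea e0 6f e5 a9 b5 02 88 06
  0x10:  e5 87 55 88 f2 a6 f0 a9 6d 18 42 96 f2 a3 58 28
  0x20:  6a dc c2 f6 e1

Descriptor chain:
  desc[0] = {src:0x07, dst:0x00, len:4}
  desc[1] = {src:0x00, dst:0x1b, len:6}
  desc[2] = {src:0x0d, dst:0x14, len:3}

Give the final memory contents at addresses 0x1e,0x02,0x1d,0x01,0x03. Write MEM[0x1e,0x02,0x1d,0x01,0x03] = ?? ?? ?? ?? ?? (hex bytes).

#0 dst[0x00+4] := {0xea,0xe0,0x6f,0xe5}
#1 dst[0x1b+6] := {0xea,0xe0,0x6f,0xe5,0xc5,0xbf}
#2 dst[0x14+3] := {0x02,0x88,0x06}
query mem[0x1e]=0xe5, mem[0x02]=0x6f, mem[0x1d]=0x6f, mem[0x01]=0xe0, mem[0x03]=0xe5

MEM[0x1e,0x02,0x1d,0x01,0x03] = e5 6f 6f e0 e5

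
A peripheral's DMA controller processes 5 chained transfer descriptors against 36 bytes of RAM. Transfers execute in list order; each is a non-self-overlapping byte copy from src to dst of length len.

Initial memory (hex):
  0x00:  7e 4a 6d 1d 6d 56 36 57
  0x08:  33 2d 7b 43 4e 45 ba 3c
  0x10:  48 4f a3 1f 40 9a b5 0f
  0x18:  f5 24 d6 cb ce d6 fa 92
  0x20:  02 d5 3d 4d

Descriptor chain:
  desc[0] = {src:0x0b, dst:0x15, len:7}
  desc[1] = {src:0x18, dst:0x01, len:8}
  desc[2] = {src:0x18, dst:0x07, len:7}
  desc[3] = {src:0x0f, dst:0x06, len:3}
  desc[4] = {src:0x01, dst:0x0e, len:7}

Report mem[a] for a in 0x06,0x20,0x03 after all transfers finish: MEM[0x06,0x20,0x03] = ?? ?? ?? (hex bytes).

[0] 0x0b->0x15 len=7 : 43 4e 45 ba 3c 48 4f
[1] 0x18->0x01 len=8 : ba 3c 48 4f ce d6 fa 92
[2] 0x18->0x07 len=7 : ba 3c 48 4f ce d6 fa
[3] 0x0f->0x06 len=3 : 3c 48 4f
[4] 0x01->0x0e len=7 : ba 3c 48 4f ce 3c 48
query mem[0x06]=0x3c, mem[0x20]=0x02, mem[0x03]=0x48

MEM[0x06,0x20,0x03] = 3c 02 48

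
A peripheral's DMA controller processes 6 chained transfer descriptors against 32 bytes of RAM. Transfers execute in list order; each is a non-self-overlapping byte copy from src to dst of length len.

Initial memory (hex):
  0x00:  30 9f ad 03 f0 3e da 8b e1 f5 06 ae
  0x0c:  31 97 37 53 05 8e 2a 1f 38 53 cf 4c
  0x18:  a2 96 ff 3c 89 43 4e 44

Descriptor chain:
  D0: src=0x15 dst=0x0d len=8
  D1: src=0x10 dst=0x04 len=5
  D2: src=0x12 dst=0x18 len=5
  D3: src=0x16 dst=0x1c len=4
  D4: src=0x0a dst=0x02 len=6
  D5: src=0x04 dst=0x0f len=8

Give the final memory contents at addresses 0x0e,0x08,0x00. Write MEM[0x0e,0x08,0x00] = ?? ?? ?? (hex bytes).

MEM[0x0e,0x08,0x00] = cf 89 30

[0] 0x15->0x0d len=8 : 53 cf 4c a2 96 ff 3c 89
[1] 0x10->0x04 len=5 : a2 96 ff 3c 89
[2] 0x12->0x18 len=5 : ff 3c 89 53 cf
[3] 0x16->0x1c len=4 : cf 4c ff 3c
[4] 0x0a->0x02 len=6 : 06 ae 31 53 cf 4c
[5] 0x04->0x0f len=8 : 31 53 cf 4c 89 f5 06 ae
query mem[0x0e]=0xcf, mem[0x08]=0x89, mem[0x00]=0x30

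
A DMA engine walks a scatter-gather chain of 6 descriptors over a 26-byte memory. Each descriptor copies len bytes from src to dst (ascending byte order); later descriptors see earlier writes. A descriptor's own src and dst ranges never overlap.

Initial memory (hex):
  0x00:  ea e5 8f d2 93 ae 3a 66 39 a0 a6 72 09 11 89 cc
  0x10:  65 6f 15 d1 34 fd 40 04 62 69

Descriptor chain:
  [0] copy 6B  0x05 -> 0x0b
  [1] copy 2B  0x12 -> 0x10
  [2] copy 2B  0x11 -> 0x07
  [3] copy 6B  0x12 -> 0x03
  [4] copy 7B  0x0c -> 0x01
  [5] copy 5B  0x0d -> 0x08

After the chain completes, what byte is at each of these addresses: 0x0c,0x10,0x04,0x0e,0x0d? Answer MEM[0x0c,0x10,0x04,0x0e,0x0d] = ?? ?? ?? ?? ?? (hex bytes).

  after D0: wrote 6B at 0x0b = ae3a6639a0a6
  after D1: wrote 2B at 0x10 = 15d1
  after D2: wrote 2B at 0x07 = d115
  after D3: wrote 6B at 0x03 = 15d134fd4004
  after D4: wrote 7B at 0x01 = 3a6639a015d115
  after D5: wrote 5B at 0x08 = 6639a015d1
query mem[0x0c]=0xd1, mem[0x10]=0x15, mem[0x04]=0xa0, mem[0x0e]=0x39, mem[0x0d]=0x66

MEM[0x0c,0x10,0x04,0x0e,0x0d] = d1 15 a0 39 66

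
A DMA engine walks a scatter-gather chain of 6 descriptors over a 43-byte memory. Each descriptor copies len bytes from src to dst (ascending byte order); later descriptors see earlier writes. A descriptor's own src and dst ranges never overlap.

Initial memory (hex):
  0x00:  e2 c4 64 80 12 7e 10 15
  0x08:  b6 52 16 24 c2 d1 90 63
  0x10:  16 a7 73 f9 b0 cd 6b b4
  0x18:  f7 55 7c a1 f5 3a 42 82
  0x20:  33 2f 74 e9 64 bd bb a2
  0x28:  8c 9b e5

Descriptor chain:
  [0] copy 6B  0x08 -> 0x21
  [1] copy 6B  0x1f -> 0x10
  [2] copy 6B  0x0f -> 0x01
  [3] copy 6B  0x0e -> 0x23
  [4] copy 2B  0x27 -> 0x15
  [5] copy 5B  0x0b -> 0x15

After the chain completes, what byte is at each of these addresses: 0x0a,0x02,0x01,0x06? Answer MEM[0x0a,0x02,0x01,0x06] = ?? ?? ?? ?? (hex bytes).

#0 dst[0x21+6] := {0xb6,0x52,0x16,0x24,0xc2,0xd1}
#1 dst[0x10+6] := {0x82,0x33,0xb6,0x52,0x16,0x24}
#2 dst[0x01+6] := {0x63,0x82,0x33,0xb6,0x52,0x16}
#3 dst[0x23+6] := {0x90,0x63,0x82,0x33,0xb6,0x52}
#4 dst[0x15+2] := {0xb6,0x52}
#5 dst[0x15+5] := {0x24,0xc2,0xd1,0x90,0x63}
query mem[0x0a]=0x16, mem[0x02]=0x82, mem[0x01]=0x63, mem[0x06]=0x16

MEM[0x0a,0x02,0x01,0x06] = 16 82 63 16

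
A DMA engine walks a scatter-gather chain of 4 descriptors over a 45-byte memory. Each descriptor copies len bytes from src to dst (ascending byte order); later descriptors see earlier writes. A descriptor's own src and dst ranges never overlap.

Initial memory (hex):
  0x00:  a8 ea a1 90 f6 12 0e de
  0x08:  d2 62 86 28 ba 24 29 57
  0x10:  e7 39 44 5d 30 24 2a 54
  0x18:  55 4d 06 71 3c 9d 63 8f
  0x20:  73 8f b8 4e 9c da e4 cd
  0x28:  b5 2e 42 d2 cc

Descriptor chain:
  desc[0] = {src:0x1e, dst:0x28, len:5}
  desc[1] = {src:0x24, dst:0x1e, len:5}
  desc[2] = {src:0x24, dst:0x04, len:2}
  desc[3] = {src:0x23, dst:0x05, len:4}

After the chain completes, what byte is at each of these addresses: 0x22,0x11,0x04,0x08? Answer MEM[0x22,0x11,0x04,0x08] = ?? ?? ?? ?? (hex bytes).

#0 dst[0x28+5] := {0x63,0x8f,0x73,0x8f,0xb8}
#1 dst[0x1e+5] := {0x9c,0xda,0xe4,0xcd,0x63}
#2 dst[0x04+2] := {0x9c,0xda}
#3 dst[0x05+4] := {0x4e,0x9c,0xda,0xe4}
query mem[0x22]=0x63, mem[0x11]=0x39, mem[0x04]=0x9c, mem[0x08]=0xe4

MEM[0x22,0x11,0x04,0x08] = 63 39 9c e4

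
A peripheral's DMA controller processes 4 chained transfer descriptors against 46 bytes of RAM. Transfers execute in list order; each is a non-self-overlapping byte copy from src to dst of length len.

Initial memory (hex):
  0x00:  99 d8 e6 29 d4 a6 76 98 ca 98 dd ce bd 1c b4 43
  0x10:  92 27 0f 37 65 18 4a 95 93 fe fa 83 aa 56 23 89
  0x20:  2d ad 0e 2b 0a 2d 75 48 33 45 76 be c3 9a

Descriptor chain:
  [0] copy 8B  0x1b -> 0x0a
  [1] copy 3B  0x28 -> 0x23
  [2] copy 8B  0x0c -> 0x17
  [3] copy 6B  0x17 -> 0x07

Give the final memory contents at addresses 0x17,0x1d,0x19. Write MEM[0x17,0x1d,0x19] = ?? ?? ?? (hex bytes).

MEM[0x17,0x1d,0x19] = 56 0f 89

  after D0: wrote 8B at 0x0a = 83aa5623892dad0e
  after D1: wrote 3B at 0x23 = 334576
  after D2: wrote 8B at 0x17 = 5623892dad0e0f37
  after D3: wrote 6B at 0x07 = 5623892dad0e
query mem[0x17]=0x56, mem[0x1d]=0x0f, mem[0x19]=0x89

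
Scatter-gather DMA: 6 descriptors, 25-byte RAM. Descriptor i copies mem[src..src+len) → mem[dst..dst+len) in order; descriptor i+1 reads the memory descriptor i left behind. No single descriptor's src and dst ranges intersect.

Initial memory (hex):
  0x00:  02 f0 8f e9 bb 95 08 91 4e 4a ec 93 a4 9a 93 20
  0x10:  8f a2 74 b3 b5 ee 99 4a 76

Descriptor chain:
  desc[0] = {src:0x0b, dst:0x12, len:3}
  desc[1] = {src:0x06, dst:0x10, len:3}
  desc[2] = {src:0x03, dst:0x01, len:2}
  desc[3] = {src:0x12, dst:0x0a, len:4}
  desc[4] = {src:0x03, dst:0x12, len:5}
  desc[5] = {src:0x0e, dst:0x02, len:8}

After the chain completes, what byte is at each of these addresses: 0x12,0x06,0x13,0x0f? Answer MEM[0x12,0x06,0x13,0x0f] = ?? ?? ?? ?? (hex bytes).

[0] 0x0b->0x12 len=3 : 93 a4 9a
[1] 0x06->0x10 len=3 : 08 91 4e
[2] 0x03->0x01 len=2 : e9 bb
[3] 0x12->0x0a len=4 : 4e a4 9a ee
[4] 0x03->0x12 len=5 : e9 bb 95 08 91
[5] 0x0e->0x02 len=8 : 93 20 08 91 e9 bb 95 08
query mem[0x12]=0xe9, mem[0x06]=0xe9, mem[0x13]=0xbb, mem[0x0f]=0x20

MEM[0x12,0x06,0x13,0x0f] = e9 e9 bb 20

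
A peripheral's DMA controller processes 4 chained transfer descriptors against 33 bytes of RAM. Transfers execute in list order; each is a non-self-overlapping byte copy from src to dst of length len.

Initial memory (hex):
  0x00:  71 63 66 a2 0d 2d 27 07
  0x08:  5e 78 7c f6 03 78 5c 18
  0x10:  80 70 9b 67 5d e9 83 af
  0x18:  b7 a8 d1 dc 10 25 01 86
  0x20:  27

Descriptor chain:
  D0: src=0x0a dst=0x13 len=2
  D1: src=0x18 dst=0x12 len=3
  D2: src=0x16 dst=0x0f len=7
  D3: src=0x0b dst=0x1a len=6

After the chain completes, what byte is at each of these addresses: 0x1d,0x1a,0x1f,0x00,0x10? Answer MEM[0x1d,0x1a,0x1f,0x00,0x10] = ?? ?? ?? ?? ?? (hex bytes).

  after D0: wrote 2B at 0x13 = 7cf6
  after D1: wrote 3B at 0x12 = b7a8d1
  after D2: wrote 7B at 0x0f = 83afb7a8d1dc10
  after D3: wrote 6B at 0x1a = f603785c83af
query mem[0x1d]=0x5c, mem[0x1a]=0xf6, mem[0x1f]=0xaf, mem[0x00]=0x71, mem[0x10]=0xaf

MEM[0x1d,0x1a,0x1f,0x00,0x10] = 5c f6 af 71 af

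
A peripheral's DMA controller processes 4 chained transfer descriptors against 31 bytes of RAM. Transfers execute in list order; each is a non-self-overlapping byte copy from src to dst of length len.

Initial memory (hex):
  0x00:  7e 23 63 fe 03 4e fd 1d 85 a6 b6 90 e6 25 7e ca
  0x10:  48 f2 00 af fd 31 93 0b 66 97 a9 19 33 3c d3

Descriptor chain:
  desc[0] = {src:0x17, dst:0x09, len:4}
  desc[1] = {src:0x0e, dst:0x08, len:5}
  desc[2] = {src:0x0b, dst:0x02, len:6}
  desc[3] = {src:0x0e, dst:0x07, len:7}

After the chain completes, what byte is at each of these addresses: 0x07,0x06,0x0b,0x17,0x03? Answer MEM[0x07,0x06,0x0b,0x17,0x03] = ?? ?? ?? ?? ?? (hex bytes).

#0 dst[0x09+4] := {0x0b,0x66,0x97,0xa9}
#1 dst[0x08+5] := {0x7e,0xca,0x48,0xf2,0x00}
#2 dst[0x02+6] := {0xf2,0x00,0x25,0x7e,0xca,0x48}
#3 dst[0x07+7] := {0x7e,0xca,0x48,0xf2,0x00,0xaf,0xfd}
query mem[0x07]=0x7e, mem[0x06]=0xca, mem[0x0b]=0x00, mem[0x17]=0x0b, mem[0x03]=0x00

MEM[0x07,0x06,0x0b,0x17,0x03] = 7e ca 00 0b 00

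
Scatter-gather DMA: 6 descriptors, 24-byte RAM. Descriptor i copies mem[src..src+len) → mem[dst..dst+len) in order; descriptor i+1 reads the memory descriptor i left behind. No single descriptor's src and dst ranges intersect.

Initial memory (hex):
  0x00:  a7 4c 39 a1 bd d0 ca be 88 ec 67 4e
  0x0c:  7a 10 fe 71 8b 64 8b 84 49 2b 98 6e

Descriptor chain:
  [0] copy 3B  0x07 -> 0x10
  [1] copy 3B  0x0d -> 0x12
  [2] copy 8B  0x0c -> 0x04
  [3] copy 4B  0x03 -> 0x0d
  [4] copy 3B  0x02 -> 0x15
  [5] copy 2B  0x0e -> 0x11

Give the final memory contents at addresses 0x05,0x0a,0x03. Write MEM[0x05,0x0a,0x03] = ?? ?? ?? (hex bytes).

  after D0: wrote 3B at 0x10 = be88ec
  after D1: wrote 3B at 0x12 = 10fe71
  after D2: wrote 8B at 0x04 = 7a10fe71be8810fe
  after D3: wrote 4B at 0x0d = a17a10fe
  after D4: wrote 3B at 0x15 = 39a17a
  after D5: wrote 2B at 0x11 = 7a10
query mem[0x05]=0x10, mem[0x0a]=0x10, mem[0x03]=0xa1

MEM[0x05,0x0a,0x03] = 10 10 a1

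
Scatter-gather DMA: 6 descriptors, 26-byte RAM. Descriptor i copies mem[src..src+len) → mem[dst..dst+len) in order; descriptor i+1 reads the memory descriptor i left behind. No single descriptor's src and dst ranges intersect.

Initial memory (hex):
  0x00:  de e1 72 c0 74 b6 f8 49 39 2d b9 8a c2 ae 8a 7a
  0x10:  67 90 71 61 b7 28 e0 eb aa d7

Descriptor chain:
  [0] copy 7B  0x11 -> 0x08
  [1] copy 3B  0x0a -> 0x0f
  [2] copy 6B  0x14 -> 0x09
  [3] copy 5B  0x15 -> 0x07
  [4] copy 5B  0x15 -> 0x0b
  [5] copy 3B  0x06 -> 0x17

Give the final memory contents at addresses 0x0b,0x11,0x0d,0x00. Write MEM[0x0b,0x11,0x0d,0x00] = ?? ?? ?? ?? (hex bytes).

  after D0: wrote 7B at 0x08 = 907161b728e0eb
  after D1: wrote 3B at 0x0f = 61b728
  after D2: wrote 6B at 0x09 = b728e0ebaad7
  after D3: wrote 5B at 0x07 = 28e0ebaad7
  after D4: wrote 5B at 0x0b = 28e0ebaad7
  after D5: wrote 3B at 0x17 = f828e0
query mem[0x0b]=0x28, mem[0x11]=0x28, mem[0x0d]=0xeb, mem[0x00]=0xde

MEM[0x0b,0x11,0x0d,0x00] = 28 28 eb de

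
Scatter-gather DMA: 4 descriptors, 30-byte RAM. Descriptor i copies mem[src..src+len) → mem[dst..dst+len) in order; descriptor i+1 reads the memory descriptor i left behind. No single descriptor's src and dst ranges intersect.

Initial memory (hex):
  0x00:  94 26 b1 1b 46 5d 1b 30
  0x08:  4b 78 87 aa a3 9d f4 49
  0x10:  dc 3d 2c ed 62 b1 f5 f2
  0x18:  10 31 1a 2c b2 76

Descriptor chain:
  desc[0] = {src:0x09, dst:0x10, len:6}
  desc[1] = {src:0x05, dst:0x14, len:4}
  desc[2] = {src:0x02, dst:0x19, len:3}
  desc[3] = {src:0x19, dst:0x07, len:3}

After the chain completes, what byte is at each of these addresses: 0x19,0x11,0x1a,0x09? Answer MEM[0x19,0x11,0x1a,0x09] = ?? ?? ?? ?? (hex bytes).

MEM[0x19,0x11,0x1a,0x09] = b1 87 1b 46

[0] 0x09->0x10 len=6 : 78 87 aa a3 9d f4
[1] 0x05->0x14 len=4 : 5d 1b 30 4b
[2] 0x02->0x19 len=3 : b1 1b 46
[3] 0x19->0x07 len=3 : b1 1b 46
query mem[0x19]=0xb1, mem[0x11]=0x87, mem[0x1a]=0x1b, mem[0x09]=0x46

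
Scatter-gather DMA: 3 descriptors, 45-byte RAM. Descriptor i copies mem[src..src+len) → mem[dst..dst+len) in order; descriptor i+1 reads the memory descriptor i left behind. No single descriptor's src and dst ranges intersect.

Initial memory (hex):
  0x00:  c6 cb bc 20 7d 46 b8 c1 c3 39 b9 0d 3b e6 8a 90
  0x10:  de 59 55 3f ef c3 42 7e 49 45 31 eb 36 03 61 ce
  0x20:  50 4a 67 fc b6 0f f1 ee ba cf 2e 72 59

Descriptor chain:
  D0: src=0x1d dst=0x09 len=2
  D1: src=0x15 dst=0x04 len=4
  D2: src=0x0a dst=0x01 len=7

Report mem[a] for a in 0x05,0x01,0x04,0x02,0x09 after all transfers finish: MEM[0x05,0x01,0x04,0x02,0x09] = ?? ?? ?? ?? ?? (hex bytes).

MEM[0x05,0x01,0x04,0x02,0x09] = 8a 61 e6 0d 03

D0: mem[0x09..0x0a] <- [03 61]
D1: mem[0x04..0x07] <- [c3 42 7e 49]
D2: mem[0x01..0x07] <- [61 0d 3b e6 8a 90 de]
query mem[0x05]=0x8a, mem[0x01]=0x61, mem[0x04]=0xe6, mem[0x02]=0x0d, mem[0x09]=0x03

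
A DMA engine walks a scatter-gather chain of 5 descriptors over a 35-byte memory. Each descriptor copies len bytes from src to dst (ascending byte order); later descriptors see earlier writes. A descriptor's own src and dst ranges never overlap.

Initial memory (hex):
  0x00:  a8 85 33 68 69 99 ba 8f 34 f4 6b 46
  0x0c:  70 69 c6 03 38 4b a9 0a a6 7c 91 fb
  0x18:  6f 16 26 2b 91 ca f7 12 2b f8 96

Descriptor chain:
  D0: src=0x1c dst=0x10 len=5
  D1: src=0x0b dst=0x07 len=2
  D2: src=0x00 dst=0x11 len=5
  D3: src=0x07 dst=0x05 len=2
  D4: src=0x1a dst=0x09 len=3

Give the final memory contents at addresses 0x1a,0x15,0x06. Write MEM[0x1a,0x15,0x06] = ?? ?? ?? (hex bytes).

D0: mem[0x10..0x14] <- [91 ca f7 12 2b]
D1: mem[0x07..0x08] <- [46 70]
D2: mem[0x11..0x15] <- [a8 85 33 68 69]
D3: mem[0x05..0x06] <- [46 70]
D4: mem[0x09..0x0b] <- [26 2b 91]
query mem[0x1a]=0x26, mem[0x15]=0x69, mem[0x06]=0x70

MEM[0x1a,0x15,0x06] = 26 69 70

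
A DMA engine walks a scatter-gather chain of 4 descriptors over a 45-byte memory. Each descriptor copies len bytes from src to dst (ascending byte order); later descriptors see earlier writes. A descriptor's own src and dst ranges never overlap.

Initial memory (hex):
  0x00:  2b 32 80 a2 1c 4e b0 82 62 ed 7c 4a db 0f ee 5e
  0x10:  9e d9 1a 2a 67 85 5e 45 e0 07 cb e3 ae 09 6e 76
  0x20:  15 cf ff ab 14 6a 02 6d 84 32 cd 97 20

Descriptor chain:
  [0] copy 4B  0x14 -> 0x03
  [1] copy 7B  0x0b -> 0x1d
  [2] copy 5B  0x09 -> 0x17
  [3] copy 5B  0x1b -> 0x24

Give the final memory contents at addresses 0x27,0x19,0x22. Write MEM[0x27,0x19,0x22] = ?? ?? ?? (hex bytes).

MEM[0x27,0x19,0x22] = db 4a 9e

D0: mem[0x03..0x06] <- [67 85 5e 45]
D1: mem[0x1d..0x23] <- [4a db 0f ee 5e 9e d9]
D2: mem[0x17..0x1b] <- [ed 7c 4a db 0f]
D3: mem[0x24..0x28] <- [0f ae 4a db 0f]
query mem[0x27]=0xdb, mem[0x19]=0x4a, mem[0x22]=0x9e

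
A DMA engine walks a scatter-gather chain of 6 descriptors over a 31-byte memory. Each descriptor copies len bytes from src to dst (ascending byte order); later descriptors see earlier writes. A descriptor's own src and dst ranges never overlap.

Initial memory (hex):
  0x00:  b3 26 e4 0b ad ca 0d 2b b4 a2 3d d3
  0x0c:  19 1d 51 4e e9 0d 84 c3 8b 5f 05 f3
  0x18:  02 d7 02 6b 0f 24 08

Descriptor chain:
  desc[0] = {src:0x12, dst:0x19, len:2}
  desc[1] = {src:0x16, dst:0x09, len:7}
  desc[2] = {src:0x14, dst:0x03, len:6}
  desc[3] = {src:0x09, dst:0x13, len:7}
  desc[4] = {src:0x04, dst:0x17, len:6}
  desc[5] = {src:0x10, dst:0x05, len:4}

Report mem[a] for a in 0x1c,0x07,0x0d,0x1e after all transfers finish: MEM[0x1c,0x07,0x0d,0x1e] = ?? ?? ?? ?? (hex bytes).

MEM[0x1c,0x07,0x0d,0x1e] = 05 84 c3 08

[0] 0x12->0x19 len=2 : 84 c3
[1] 0x16->0x09 len=7 : 05 f3 02 84 c3 6b 0f
[2] 0x14->0x03 len=6 : 8b 5f 05 f3 02 84
[3] 0x09->0x13 len=7 : 05 f3 02 84 c3 6b 0f
[4] 0x04->0x17 len=6 : 5f 05 f3 02 84 05
[5] 0x10->0x05 len=4 : e9 0d 84 05
query mem[0x1c]=0x05, mem[0x07]=0x84, mem[0x0d]=0xc3, mem[0x1e]=0x08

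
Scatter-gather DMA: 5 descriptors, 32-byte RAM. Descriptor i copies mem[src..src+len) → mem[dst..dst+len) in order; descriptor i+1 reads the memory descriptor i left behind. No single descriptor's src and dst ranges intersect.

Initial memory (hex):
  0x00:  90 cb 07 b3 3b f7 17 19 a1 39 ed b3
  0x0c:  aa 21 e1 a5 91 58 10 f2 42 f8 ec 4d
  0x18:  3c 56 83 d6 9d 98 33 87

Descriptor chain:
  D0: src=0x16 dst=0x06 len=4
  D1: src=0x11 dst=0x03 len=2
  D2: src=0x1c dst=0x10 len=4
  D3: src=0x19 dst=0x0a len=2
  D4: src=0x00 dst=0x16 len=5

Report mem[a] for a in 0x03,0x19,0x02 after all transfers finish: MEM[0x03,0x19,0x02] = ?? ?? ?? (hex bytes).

#0 dst[0x06+4] := {0xec,0x4d,0x3c,0x56}
#1 dst[0x03+2] := {0x58,0x10}
#2 dst[0x10+4] := {0x9d,0x98,0x33,0x87}
#3 dst[0x0a+2] := {0x56,0x83}
#4 dst[0x16+5] := {0x90,0xcb,0x07,0x58,0x10}
query mem[0x03]=0x58, mem[0x19]=0x58, mem[0x02]=0x07

MEM[0x03,0x19,0x02] = 58 58 07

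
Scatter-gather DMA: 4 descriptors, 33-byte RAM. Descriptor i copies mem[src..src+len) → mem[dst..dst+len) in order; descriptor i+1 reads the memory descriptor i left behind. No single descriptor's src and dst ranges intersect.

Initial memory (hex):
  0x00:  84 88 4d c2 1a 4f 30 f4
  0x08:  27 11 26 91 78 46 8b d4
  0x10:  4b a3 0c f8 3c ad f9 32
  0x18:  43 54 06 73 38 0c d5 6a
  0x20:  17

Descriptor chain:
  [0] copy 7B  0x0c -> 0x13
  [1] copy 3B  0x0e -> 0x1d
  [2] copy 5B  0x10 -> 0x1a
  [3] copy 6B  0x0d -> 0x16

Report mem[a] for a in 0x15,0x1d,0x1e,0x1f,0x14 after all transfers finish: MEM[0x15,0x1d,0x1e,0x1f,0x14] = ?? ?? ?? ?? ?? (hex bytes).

D0: mem[0x13..0x19] <- [78 46 8b d4 4b a3 0c]
D1: mem[0x1d..0x1f] <- [8b d4 4b]
D2: mem[0x1a..0x1e] <- [4b a3 0c 78 46]
D3: mem[0x16..0x1b] <- [46 8b d4 4b a3 0c]
query mem[0x15]=0x8b, mem[0x1d]=0x78, mem[0x1e]=0x46, mem[0x1f]=0x4b, mem[0x14]=0x46

MEM[0x15,0x1d,0x1e,0x1f,0x14] = 8b 78 46 4b 46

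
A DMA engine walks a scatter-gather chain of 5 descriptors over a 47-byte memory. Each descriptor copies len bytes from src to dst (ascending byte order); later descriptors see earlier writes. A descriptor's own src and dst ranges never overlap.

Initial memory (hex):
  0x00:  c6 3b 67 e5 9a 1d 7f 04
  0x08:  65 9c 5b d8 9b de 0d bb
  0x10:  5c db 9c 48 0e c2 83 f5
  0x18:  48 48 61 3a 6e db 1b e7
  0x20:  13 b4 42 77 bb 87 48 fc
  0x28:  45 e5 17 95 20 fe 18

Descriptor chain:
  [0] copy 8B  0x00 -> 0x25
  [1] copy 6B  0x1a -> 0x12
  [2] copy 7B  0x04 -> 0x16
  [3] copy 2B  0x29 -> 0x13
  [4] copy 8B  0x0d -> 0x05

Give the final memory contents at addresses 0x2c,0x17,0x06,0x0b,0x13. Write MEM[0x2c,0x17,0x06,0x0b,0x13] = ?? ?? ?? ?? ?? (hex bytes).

MEM[0x2c,0x17,0x06,0x0b,0x13] = 04 1d 0d 9a 9a

#0 dst[0x25+8] := {0xc6,0x3b,0x67,0xe5,0x9a,0x1d,0x7f,0x04}
#1 dst[0x12+6] := {0x61,0x3a,0x6e,0xdb,0x1b,0xe7}
#2 dst[0x16+7] := {0x9a,0x1d,0x7f,0x04,0x65,0x9c,0x5b}
#3 dst[0x13+2] := {0x9a,0x1d}
#4 dst[0x05+8] := {0xde,0x0d,0xbb,0x5c,0xdb,0x61,0x9a,0x1d}
query mem[0x2c]=0x04, mem[0x17]=0x1d, mem[0x06]=0x0d, mem[0x0b]=0x9a, mem[0x13]=0x9a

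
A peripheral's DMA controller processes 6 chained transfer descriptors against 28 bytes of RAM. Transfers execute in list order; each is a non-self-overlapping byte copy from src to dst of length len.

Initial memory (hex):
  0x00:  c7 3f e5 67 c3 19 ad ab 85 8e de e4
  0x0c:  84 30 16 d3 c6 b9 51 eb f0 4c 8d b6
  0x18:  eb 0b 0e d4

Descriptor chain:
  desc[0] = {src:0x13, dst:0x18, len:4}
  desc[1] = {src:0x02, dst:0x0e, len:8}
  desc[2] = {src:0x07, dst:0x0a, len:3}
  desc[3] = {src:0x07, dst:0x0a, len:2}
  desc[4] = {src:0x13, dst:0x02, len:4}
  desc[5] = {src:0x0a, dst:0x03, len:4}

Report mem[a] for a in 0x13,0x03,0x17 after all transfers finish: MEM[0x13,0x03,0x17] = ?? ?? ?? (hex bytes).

MEM[0x13,0x03,0x17] = ab ab b6

#0 dst[0x18+4] := {0xeb,0xf0,0x4c,0x8d}
#1 dst[0x0e+8] := {0xe5,0x67,0xc3,0x19,0xad,0xab,0x85,0x8e}
#2 dst[0x0a+3] := {0xab,0x85,0x8e}
#3 dst[0x0a+2] := {0xab,0x85}
#4 dst[0x02+4] := {0xab,0x85,0x8e,0x8d}
#5 dst[0x03+4] := {0xab,0x85,0x8e,0x30}
query mem[0x13]=0xab, mem[0x03]=0xab, mem[0x17]=0xb6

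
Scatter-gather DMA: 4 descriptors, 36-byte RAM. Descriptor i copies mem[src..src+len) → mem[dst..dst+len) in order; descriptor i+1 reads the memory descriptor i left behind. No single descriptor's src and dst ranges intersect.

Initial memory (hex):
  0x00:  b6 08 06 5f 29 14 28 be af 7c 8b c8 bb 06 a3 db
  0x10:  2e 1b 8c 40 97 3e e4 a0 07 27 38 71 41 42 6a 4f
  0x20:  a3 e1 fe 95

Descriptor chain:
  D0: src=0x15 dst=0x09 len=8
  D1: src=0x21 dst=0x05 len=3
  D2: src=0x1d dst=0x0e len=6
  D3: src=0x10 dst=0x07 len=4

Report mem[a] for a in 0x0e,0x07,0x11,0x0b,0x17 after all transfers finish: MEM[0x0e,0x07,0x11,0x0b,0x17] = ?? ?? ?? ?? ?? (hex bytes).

MEM[0x0e,0x07,0x11,0x0b,0x17] = 42 4f a3 a0 a0

#0 dst[0x09+8] := {0x3e,0xe4,0xa0,0x07,0x27,0x38,0x71,0x41}
#1 dst[0x05+3] := {0xe1,0xfe,0x95}
#2 dst[0x0e+6] := {0x42,0x6a,0x4f,0xa3,0xe1,0xfe}
#3 dst[0x07+4] := {0x4f,0xa3,0xe1,0xfe}
query mem[0x0e]=0x42, mem[0x07]=0x4f, mem[0x11]=0xa3, mem[0x0b]=0xa0, mem[0x17]=0xa0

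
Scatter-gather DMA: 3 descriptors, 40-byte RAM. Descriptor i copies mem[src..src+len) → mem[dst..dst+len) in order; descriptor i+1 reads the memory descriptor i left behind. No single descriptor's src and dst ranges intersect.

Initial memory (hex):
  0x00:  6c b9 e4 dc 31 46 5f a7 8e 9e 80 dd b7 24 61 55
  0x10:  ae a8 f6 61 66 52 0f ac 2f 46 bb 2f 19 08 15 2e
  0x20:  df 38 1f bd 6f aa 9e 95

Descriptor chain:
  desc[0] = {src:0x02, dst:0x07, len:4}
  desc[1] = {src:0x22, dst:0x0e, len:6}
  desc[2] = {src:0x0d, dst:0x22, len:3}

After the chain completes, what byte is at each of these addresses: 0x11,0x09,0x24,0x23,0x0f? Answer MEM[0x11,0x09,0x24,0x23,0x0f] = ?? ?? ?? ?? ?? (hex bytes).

MEM[0x11,0x09,0x24,0x23,0x0f] = aa 31 bd 1f bd

  after D0: wrote 4B at 0x07 = e4dc3146
  after D1: wrote 6B at 0x0e = 1fbd6faa9e95
  after D2: wrote 3B at 0x22 = 241fbd
query mem[0x11]=0xaa, mem[0x09]=0x31, mem[0x24]=0xbd, mem[0x23]=0x1f, mem[0x0f]=0xbd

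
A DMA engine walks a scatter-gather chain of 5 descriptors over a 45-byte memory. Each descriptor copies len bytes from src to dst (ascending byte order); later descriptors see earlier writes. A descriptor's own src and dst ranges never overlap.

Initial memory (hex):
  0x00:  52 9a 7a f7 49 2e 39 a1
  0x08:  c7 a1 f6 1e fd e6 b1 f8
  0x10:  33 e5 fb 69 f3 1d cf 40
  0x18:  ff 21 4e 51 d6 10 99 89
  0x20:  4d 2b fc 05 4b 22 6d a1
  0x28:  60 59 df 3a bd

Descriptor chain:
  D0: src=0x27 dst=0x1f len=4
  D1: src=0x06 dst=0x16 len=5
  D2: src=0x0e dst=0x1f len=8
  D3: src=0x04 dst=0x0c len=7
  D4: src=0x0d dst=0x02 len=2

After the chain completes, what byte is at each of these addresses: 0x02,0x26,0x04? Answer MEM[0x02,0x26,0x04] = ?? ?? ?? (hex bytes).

MEM[0x02,0x26,0x04] = 2e 1d 49

[0] 0x27->0x1f len=4 : a1 60 59 df
[1] 0x06->0x16 len=5 : 39 a1 c7 a1 f6
[2] 0x0e->0x1f len=8 : b1 f8 33 e5 fb 69 f3 1d
[3] 0x04->0x0c len=7 : 49 2e 39 a1 c7 a1 f6
[4] 0x0d->0x02 len=2 : 2e 39
query mem[0x02]=0x2e, mem[0x26]=0x1d, mem[0x04]=0x49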